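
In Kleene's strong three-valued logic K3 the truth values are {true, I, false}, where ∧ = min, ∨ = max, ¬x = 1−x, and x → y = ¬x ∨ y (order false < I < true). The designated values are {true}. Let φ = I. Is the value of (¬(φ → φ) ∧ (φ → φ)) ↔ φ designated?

φ → φ = I → I = I  [¬I ∨ I]
¬(φ → φ) = ¬I = I
φ → φ = I → I = I
¬(φ → φ) ∧ (φ → φ) = I ∧ I = I
(¬(φ → φ) ∧ (φ → φ)) ↔ φ = I ↔ I = I
I ∉ {true}.

No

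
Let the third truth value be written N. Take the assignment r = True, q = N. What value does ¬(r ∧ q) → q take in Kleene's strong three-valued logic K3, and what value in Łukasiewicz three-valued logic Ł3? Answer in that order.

N; True

In Kleene's strong three-valued logic K3: r ∧ q = True ∧ N = N
¬(r ∧ q) = ¬N = N
¬(r ∧ q) → q = N → N = N  [¬N ∨ N]
In Łukasiewicz three-valued logic Ł3: r ∧ q = True ∧ N = N
¬(r ∧ q) = ¬N = N
¬(r ∧ q) → q = N → N = True
They differ because Kleene's strong three-valued logic K3 and Łukasiewicz three-valued logic Ł3 treat N differently under implication.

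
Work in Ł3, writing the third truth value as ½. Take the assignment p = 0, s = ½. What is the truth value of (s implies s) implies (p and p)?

0

s implies s = ½ implies ½ = 1  [min(1, 1−½+½)]
p and p = 0 and 0 = 0
(s implies s) implies (p and p) = 1 implies 0 = 0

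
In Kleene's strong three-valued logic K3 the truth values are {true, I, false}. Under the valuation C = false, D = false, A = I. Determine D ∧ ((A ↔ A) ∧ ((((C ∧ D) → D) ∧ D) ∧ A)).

false

A ↔ A = I ↔ I = I
C ∧ D = false ∧ false = false
(C ∧ D) → D = false → false = true
((C ∧ D) → D) ∧ D = true ∧ false = false
(((C ∧ D) → D) ∧ D) ∧ A = false ∧ I = false
(A ↔ A) ∧ ((((C ∧ D) → D) ∧ D) ∧ A) = I ∧ false = false
D ∧ ((A ↔ A) ∧ ((((C ∧ D) → D) ∧ D) ∧ A)) = false ∧ false = false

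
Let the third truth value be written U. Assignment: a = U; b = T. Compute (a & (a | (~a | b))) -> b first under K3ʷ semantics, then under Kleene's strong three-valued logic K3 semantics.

U; T

In K3ʷ: ~a = ~U = U
~a | b = U | T = U
a | (~a | b) = U | U = U
a & (a | (~a | b)) = U & U = U
(a & (a | (~a | b))) -> b = U -> T = U
In Kleene's strong three-valued logic K3: ~a = ~U = U
~a | b = U | T = T
a | (~a | b) = U | T = T
a & (a | (~a | b)) = U & T = U
(a & (a | (~a | b))) -> b = U -> T = T  [~U | T]
They differ because K3ʷ and Kleene's strong three-valued logic K3 treat U differently under the binary connectives.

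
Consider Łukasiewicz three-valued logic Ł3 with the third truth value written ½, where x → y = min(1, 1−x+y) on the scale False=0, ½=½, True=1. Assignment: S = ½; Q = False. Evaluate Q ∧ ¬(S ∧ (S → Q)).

False

S → Q = ½ → False = ½  [min(1, 1−½+0)]
S ∧ (S → Q) = ½ ∧ ½ = ½
¬(S ∧ (S → Q)) = ¬½ = ½
Q ∧ ¬(S ∧ (S → Q)) = False ∧ ½ = False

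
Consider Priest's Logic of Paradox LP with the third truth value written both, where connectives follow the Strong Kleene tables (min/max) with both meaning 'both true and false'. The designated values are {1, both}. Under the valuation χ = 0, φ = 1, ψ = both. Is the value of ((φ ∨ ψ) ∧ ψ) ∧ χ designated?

No

φ ∨ ψ = 1 ∨ both = 1
(φ ∨ ψ) ∧ ψ = 1 ∧ both = both
((φ ∨ ψ) ∧ ψ) ∧ χ = both ∧ 0 = 0
0 ∉ {1, both}.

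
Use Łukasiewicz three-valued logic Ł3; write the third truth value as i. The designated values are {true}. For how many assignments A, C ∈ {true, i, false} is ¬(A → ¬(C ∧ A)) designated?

Designated under: (A=true, C=true).

1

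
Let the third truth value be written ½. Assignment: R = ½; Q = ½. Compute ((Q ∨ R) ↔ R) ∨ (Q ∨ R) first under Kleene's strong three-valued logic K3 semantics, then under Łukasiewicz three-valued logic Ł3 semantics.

In Kleene's strong three-valued logic K3: Q ∨ R = ½ ∨ ½ = ½
(Q ∨ R) ↔ R = ½ ↔ ½ = ½
Q ∨ R = ½ ∨ ½ = ½
((Q ∨ R) ↔ R) ∨ (Q ∨ R) = ½ ∨ ½ = ½
In Łukasiewicz three-valued logic Ł3: Q ∨ R = ½ ∨ ½ = ½
(Q ∨ R) ↔ R = ½ ↔ ½ = 1
Q ∨ R = ½ ∨ ½ = ½
((Q ∨ R) ↔ R) ∨ (Q ∨ R) = 1 ∨ ½ = 1
They differ because Kleene's strong three-valued logic K3 and Łukasiewicz three-valued logic Ł3 treat ½ differently under implication.

½; 1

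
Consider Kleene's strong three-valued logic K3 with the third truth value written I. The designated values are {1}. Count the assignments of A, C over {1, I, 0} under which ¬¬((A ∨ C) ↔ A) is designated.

Designated under: (A=1, C=1); (A=1, C=I); (A=1, C=0); (A=0, C=0).

4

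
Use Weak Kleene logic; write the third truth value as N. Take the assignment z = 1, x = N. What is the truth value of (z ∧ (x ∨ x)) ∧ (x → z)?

x ∨ x = N ∨ N = N
z ∧ (x ∨ x) = 1 ∧ N = N
x → z = N → 1 = N  [any arg is the third value ⇒ result is the third value]
(z ∧ (x ∨ x)) ∧ (x → z) = N ∧ N = N

N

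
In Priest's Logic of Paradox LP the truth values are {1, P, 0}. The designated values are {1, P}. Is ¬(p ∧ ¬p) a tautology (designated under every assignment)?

Yes

Every assignment of p over {1, P, 0} gives a value in {1, P}.
In particular, with p=P: ¬(p ∧ ¬p) = P.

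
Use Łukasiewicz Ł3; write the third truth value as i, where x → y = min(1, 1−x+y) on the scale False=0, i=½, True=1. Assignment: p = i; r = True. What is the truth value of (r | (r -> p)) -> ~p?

i

r -> p = True -> i = i  [min(1, 1−1+½)]
r | (r -> p) = True | i = True
~p = ~i = i
(r | (r -> p)) -> ~p = True -> i = i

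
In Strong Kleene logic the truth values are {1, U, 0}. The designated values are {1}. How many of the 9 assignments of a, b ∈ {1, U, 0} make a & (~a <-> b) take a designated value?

1

Designated under: (a=1, b=0).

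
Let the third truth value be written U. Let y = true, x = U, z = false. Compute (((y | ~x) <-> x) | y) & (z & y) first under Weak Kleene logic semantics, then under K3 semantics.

U; false

In Weak Kleene logic: ~x = ~U = U
y | ~x = true | U = U
(y | ~x) <-> x = U <-> U = U
((y | ~x) <-> x) | y = U | true = U
z & y = false & true = false
(((y | ~x) <-> x) | y) & (z & y) = U & false = U
In K3: ~x = ~U = U
y | ~x = true | U = true
(y | ~x) <-> x = true <-> U = U
((y | ~x) <-> x) | y = U | true = true
z & y = false & true = false
(((y | ~x) <-> x) | y) & (z & y) = true & false = false
They differ because Weak Kleene logic and K3 treat U differently under the binary connectives.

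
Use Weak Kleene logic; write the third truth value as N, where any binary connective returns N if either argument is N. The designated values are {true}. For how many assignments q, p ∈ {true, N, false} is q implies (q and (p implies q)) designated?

4

Designated under: (q=true, p=true); (q=true, p=false); (q=false, p=true); (q=false, p=false).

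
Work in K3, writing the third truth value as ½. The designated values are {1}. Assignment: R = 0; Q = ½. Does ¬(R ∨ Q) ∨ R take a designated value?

No

R ∨ Q = 0 ∨ ½ = ½
¬(R ∨ Q) = ¬½ = ½
¬(R ∨ Q) ∨ R = ½ ∨ 0 = ½
½ ∉ {1}.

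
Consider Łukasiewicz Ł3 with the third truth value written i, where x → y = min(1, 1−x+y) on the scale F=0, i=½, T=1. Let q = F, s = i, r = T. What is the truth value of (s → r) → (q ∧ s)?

s → r = i → T = T  [min(1, 1−½+1)]
q ∧ s = F ∧ i = F
(s → r) → (q ∧ s) = T → F = F

F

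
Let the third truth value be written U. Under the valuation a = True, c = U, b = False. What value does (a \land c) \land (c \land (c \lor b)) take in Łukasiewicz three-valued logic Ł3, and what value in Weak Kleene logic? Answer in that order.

U; U

In Łukasiewicz three-valued logic Ł3: a \land c = True \land U = U
c \lor b = U \lor False = U
c \land (c \lor b) = U \land U = U
(a \land c) \land (c \land (c \lor b)) = U \land U = U
In Weak Kleene logic: a \land c = True \land U = U
c \lor b = U \lor False = U
c \land (c \lor b) = U \land U = U
(a \land c) \land (c \land (c \lor b)) = U \land U = U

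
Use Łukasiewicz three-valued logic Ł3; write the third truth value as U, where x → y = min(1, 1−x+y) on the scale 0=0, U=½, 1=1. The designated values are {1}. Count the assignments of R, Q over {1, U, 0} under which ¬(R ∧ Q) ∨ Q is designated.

7

Of the 9 assignments, 7 give a value in {1}.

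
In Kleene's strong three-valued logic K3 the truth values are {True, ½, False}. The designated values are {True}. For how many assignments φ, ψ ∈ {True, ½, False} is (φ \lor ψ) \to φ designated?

4

Designated under: (φ=True, ψ=True); (φ=True, ψ=½); (φ=True, ψ=False); (φ=False, ψ=False).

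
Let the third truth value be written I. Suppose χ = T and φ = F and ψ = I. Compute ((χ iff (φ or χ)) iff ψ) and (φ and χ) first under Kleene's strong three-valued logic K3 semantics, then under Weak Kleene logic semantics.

In Kleene's strong three-valued logic K3: φ or χ = F or T = T
χ iff (φ or χ) = T iff T = T
(χ iff (φ or χ)) iff ψ = T iff I = I
φ and χ = F and T = F
((χ iff (φ or χ)) iff ψ) and (φ and χ) = I and F = F
In Weak Kleene logic: φ or χ = F or T = T
χ iff (φ or χ) = T iff T = T
(χ iff (φ or χ)) iff ψ = T iff I = I
φ and χ = F and T = F
((χ iff (φ or χ)) iff ψ) and (φ and χ) = I and F = I
They differ because Kleene's strong three-valued logic K3 and Weak Kleene logic treat I differently under the binary connectives.

F; I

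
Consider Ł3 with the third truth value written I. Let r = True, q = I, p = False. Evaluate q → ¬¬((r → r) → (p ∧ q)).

r → r = True → True = True
p ∧ q = False ∧ I = False
(r → r) → (p ∧ q) = True → False = False
¬((r → r) → (p ∧ q)) = ¬False = True
¬¬((r → r) → (p ∧ q)) = ¬True = False
q → ¬¬((r → r) → (p ∧ q)) = I → False = I  [min(1, 1−½+0)]

I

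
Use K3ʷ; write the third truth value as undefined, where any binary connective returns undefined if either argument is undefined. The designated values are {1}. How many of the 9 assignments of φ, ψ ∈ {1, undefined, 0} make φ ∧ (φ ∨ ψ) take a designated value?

2

Designated under: (φ=1, ψ=1); (φ=1, ψ=0).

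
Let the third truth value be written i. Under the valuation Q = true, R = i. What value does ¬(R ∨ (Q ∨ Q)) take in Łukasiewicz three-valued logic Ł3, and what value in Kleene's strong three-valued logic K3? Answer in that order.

false; false

In Łukasiewicz three-valued logic Ł3: Q ∨ Q = true ∨ true = true
R ∨ (Q ∨ Q) = i ∨ true = true
¬(R ∨ (Q ∨ Q)) = ¬true = false
In Kleene's strong three-valued logic K3: Q ∨ Q = true ∨ true = true
R ∨ (Q ∨ Q) = i ∨ true = true
¬(R ∨ (Q ∨ Q)) = ¬true = false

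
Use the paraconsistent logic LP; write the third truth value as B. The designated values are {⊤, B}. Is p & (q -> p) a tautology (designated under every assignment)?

No

Countermodel: p=⊥, q=⊤ gives ⊥, which is not designated.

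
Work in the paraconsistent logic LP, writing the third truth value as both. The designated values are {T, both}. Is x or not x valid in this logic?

Yes

Every assignment of x over {T, both, F} gives a value in {T, both}.
In particular, with x=both: x or not x = both.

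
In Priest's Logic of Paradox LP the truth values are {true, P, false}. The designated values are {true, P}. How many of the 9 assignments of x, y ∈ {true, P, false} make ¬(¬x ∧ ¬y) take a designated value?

8

Of the 9 assignments, 8 give a value in {true, P}.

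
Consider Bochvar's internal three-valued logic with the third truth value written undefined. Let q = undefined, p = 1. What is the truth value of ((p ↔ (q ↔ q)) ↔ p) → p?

undefined

q ↔ q = undefined ↔ undefined = undefined
p ↔ (q ↔ q) = 1 ↔ undefined = undefined
(p ↔ (q ↔ q)) ↔ p = undefined ↔ 1 = undefined
((p ↔ (q ↔ q)) ↔ p) → p = undefined → 1 = undefined  [any arg is the third value ⇒ result is the third value]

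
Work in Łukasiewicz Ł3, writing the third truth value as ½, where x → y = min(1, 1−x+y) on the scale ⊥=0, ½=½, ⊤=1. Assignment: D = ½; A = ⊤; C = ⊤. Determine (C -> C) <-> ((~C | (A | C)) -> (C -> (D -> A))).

C -> C = ⊤ -> ⊤ = ⊤
~C = ~⊤ = ⊥
A | C = ⊤ | ⊤ = ⊤
~C | (A | C) = ⊥ | ⊤ = ⊤
D -> A = ½ -> ⊤ = ⊤  [min(1, 1−½+1)]
C -> (D -> A) = ⊤ -> ⊤ = ⊤
(~C | (A | C)) -> (C -> (D -> A)) = ⊤ -> ⊤ = ⊤
(C -> C) <-> ((~C | (A | C)) -> (C -> (D -> A))) = ⊤ <-> ⊤ = ⊤

⊤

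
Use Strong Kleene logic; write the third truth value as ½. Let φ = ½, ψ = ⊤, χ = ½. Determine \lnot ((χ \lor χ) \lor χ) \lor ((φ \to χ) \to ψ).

⊤

χ \lor χ = ½ \lor ½ = ½
(χ \lor χ) \lor χ = ½ \lor ½ = ½
\lnot ((χ \lor χ) \lor χ) = \lnot ½ = ½
φ \to χ = ½ \to ½ = ½  [\lnot ½ \lor ½]
(φ \to χ) \to ψ = ½ \to ⊤ = ⊤
\lnot ((χ \lor χ) \lor χ) \lor ((φ \to χ) \to ψ) = ½ \lor ⊤ = ⊤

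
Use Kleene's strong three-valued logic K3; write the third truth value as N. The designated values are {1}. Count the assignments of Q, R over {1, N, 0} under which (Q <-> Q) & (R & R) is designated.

Designated under: (Q=1, R=1); (Q=0, R=1).

2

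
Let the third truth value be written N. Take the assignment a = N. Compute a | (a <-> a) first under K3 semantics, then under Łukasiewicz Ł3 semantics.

In K3: a <-> a = N <-> N = N
a | (a <-> a) = N | N = N
In Łukasiewicz Ł3: a <-> a = N <-> N = ⊤
a | (a <-> a) = N | ⊤ = ⊤
They differ because K3 and Łukasiewicz Ł3 treat N differently under implication.

N; ⊤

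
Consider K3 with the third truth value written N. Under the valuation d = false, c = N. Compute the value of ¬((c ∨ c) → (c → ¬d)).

c ∨ c = N ∨ N = N
¬d = ¬false = true
c → ¬d = N → true = true
(c ∨ c) → (c → ¬d) = N → true = true
¬((c ∨ c) → (c → ¬d)) = ¬true = false

false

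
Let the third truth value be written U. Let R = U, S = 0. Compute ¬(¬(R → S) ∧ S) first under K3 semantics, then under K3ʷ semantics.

1; U

In K3: R → S = U → 0 = U  [¬U ∨ 0]
¬(R → S) = ¬U = U
¬(R → S) ∧ S = U ∧ 0 = 0
¬(¬(R → S) ∧ S) = ¬0 = 1
In K3ʷ: R → S = U → 0 = U  [any arg is the third value ⇒ result is the third value]
¬(R → S) = ¬U = U
¬(R → S) ∧ S = U ∧ 0 = U
¬(¬(R → S) ∧ S) = ¬U = U
They differ because K3 and K3ʷ treat U differently under the binary connectives.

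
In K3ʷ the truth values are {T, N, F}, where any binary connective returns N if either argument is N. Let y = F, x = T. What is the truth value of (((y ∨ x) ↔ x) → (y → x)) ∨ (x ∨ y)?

T

y ∨ x = F ∨ T = T
(y ∨ x) ↔ x = T ↔ T = T
y → x = F → T = T
((y ∨ x) ↔ x) → (y → x) = T → T = T
x ∨ y = T ∨ F = T
(((y ∨ x) ↔ x) → (y → x)) ∨ (x ∨ y) = T ∨ T = T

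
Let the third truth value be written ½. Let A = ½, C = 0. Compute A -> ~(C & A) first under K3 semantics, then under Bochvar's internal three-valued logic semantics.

In K3: C & A = 0 & ½ = 0
~(C & A) = ~0 = 1
A -> ~(C & A) = ½ -> 1 = 1  [~½ | 1]
In Bochvar's internal three-valued logic: C & A = 0 & ½ = ½
~(C & A) = ~½ = ½
A -> ~(C & A) = ½ -> ½ = ½
They differ because K3 and Bochvar's internal three-valued logic treat ½ differently under the binary connectives.

1; ½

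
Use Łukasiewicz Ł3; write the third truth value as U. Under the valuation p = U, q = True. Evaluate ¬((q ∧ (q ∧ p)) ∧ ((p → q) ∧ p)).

q ∧ p = True ∧ U = U
q ∧ (q ∧ p) = True ∧ U = U
p → q = U → True = True  [min(1, 1−½+1)]
(p → q) ∧ p = True ∧ U = U
(q ∧ (q ∧ p)) ∧ ((p → q) ∧ p) = U ∧ U = U
¬((q ∧ (q ∧ p)) ∧ ((p → q) ∧ p)) = ¬U = U

U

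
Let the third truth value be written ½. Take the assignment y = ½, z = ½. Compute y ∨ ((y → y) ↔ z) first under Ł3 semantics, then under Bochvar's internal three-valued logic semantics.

½; ½

In Ł3: y → y = ½ → ½ = True  [min(1, 1−½+½)]
(y → y) ↔ z = True ↔ ½ = ½
y ∨ ((y → y) ↔ z) = ½ ∨ ½ = ½
In Bochvar's internal three-valued logic: y → y = ½ → ½ = ½
(y → y) ↔ z = ½ ↔ ½ = ½
y ∨ ((y → y) ↔ z) = ½ ∨ ½ = ½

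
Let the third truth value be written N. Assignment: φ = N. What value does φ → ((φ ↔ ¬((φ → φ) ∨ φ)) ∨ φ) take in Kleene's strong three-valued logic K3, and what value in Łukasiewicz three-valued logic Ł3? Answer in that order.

N; ⊤

In Kleene's strong three-valued logic K3: φ → φ = N → N = N  [¬N ∨ N]
(φ → φ) ∨ φ = N ∨ N = N
¬((φ → φ) ∨ φ) = ¬N = N
φ ↔ ¬((φ → φ) ∨ φ) = N ↔ N = N
(φ ↔ ¬((φ → φ) ∨ φ)) ∨ φ = N ∨ N = N
φ → ((φ ↔ ¬((φ → φ) ∨ φ)) ∨ φ) = N → N = N
In Łukasiewicz three-valued logic Ł3: φ → φ = N → N = ⊤
(φ → φ) ∨ φ = ⊤ ∨ N = ⊤
¬((φ → φ) ∨ φ) = ¬⊤ = ⊥
φ ↔ ¬((φ → φ) ∨ φ) = N ↔ ⊥ = N
(φ ↔ ¬((φ → φ) ∨ φ)) ∨ φ = N ∨ N = N
φ → ((φ ↔ ¬((φ → φ) ∨ φ)) ∨ φ) = N → N = ⊤
They differ because Kleene's strong three-valued logic K3 and Łukasiewicz three-valued logic Ł3 treat N differently under implication.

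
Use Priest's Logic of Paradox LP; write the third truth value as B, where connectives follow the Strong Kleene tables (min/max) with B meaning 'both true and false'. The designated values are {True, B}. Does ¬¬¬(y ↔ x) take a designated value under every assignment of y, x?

Countermodel: y=True, x=True gives False, which is not designated.

No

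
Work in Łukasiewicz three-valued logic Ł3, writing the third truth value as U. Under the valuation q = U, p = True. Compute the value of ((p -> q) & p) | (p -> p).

True

p -> q = True -> U = U  [min(1, 1−1+½)]
(p -> q) & p = U & True = U
p -> p = True -> True = True
((p -> q) & p) | (p -> p) = U | True = True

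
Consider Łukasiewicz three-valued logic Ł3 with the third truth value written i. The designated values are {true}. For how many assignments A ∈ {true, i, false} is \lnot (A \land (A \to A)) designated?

A=true: false ·
A=i: i ·
A=false: true ✓

1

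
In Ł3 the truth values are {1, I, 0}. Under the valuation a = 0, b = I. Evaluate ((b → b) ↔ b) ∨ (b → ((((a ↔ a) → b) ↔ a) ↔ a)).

b → b = I → I = 1  [min(1, 1−½+½)]
(b → b) ↔ b = 1 ↔ I = I
a ↔ a = 0 ↔ 0 = 1
(a ↔ a) → b = 1 → I = I
((a ↔ a) → b) ↔ a = I ↔ 0 = I
(((a ↔ a) → b) ↔ a) ↔ a = I ↔ 0 = I
b → ((((a ↔ a) → b) ↔ a) ↔ a) = I → I = 1
((b → b) ↔ b) ∨ (b → ((((a ↔ a) → b) ↔ a) ↔ a)) = I ∨ 1 = 1

1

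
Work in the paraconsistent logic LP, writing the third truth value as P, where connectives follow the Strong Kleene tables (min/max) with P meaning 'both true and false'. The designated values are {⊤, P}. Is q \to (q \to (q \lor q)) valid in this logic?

Every assignment of q over {⊤, P, ⊥} gives a value in {⊤, P}.
In particular, with q=P: q \to (q \to (q \lor q)) = P.

Yes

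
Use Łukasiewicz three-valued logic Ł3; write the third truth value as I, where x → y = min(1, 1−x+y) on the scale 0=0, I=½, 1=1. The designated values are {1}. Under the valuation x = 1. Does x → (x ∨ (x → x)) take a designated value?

x → x = 1 → 1 = 1
x ∨ (x → x) = 1 ∨ 1 = 1
x → (x ∨ (x → x)) = 1 → 1 = 1
1 ∈ {1}.

Yes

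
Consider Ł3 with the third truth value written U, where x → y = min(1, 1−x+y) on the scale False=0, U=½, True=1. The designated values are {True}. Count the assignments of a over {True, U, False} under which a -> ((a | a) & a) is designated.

3

a=True: True ✓
a=U: True ✓
a=False: True ✓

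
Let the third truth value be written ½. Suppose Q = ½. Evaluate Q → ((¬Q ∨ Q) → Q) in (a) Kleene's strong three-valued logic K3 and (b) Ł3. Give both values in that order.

In Kleene's strong three-valued logic K3: ¬Q = ¬½ = ½
¬Q ∨ Q = ½ ∨ ½ = ½
(¬Q ∨ Q) → Q = ½ → ½ = ½
Q → ((¬Q ∨ Q) → Q) = ½ → ½ = ½
In Ł3: ¬Q = ¬½ = ½
¬Q ∨ Q = ½ ∨ ½ = ½
(¬Q ∨ Q) → Q = ½ → ½ = True
Q → ((¬Q ∨ Q) → Q) = ½ → True = True
They differ because Kleene's strong three-valued logic K3 and Ł3 treat ½ differently under implication.

½; True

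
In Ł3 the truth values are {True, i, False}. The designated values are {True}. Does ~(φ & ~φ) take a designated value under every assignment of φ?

Countermodel: φ=i gives i, which is not designated.

No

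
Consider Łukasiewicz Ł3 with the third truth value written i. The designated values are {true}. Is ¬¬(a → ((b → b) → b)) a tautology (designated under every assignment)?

No

Countermodel: a=true, b=i gives i, which is not designated.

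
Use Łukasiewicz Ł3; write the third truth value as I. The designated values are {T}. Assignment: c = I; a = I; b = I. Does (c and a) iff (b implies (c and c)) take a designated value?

c and a = I and I = I
c and c = I and I = I
b implies (c and c) = I implies I = T  [min(1, 1−½+½)]
(c and a) iff (b implies (c and c)) = I iff T = I
I ∉ {T}.

No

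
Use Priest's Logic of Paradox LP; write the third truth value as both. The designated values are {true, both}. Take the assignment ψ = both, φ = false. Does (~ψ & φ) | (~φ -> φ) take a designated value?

~ψ = ~both = both
~ψ & φ = both & false = false
~φ = ~false = true
~φ -> φ = true -> false = false
(~ψ & φ) | (~φ -> φ) = false | false = false
false ∉ {true, both}.

No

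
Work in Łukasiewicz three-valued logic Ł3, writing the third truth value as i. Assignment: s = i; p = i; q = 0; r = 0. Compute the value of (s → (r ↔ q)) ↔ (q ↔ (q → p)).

r ↔ q = 0 ↔ 0 = 1
s → (r ↔ q) = i → 1 = 1
q → p = 0 → i = 1
q ↔ (q → p) = 0 ↔ 1 = 0
(s → (r ↔ q)) ↔ (q ↔ (q → p)) = 1 ↔ 0 = 0

0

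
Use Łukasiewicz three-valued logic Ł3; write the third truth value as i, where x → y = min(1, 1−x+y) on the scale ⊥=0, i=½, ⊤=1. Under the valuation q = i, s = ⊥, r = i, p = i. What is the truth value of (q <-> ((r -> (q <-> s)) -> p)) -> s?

q <-> s = i <-> ⊥ = i
r -> (q <-> s) = i -> i = ⊤
(r -> (q <-> s)) -> p = ⊤ -> i = i
q <-> ((r -> (q <-> s)) -> p) = i <-> i = ⊤
(q <-> ((r -> (q <-> s)) -> p)) -> s = ⊤ -> ⊥ = ⊥

⊥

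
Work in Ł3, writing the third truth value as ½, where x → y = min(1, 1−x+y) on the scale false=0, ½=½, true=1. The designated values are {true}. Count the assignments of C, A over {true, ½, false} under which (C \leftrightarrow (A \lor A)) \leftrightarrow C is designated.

Designated under: (C=true, A=true); (C=½, A=true); (C=½, A=false); (C=false, A=true).

4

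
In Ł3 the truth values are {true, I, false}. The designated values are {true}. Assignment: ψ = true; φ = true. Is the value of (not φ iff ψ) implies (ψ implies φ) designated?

Yes

not φ = not true = false
not φ iff ψ = false iff true = false
ψ implies φ = true implies true = true
(not φ iff ψ) implies (ψ implies φ) = false implies true = true
true ∈ {true}.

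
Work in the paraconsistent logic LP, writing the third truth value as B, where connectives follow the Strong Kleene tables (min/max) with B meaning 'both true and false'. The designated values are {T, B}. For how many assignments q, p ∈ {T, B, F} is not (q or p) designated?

4

Designated under: (q=B, p=B); (q=B, p=F); (q=F, p=B); (q=F, p=F).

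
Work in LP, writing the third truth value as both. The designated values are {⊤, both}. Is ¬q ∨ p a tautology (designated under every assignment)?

No

Countermodel: q=⊤, p=⊥ gives ⊥, which is not designated.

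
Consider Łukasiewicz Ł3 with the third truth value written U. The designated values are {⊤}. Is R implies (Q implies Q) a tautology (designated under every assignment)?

Yes

Every assignment of R, Q over {⊤, U, ⊥} gives a value in {⊤}.
In particular, with R=U, Q=U: R implies (Q implies Q) = ⊤.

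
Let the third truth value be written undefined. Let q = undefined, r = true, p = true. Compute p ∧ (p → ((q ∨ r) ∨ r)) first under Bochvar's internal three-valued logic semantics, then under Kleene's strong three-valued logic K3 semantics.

In Bochvar's internal three-valued logic: q ∨ r = undefined ∨ true = undefined
(q ∨ r) ∨ r = undefined ∨ true = undefined
p → ((q ∨ r) ∨ r) = true → undefined = undefined  [any arg is the third value ⇒ result is the third value]
p ∧ (p → ((q ∨ r) ∨ r)) = true ∧ undefined = undefined
In Kleene's strong three-valued logic K3: q ∨ r = undefined ∨ true = true
(q ∨ r) ∨ r = true ∨ true = true
p → ((q ∨ r) ∨ r) = true → true = true
p ∧ (p → ((q ∨ r) ∨ r)) = true ∧ true = true
They differ because Bochvar's internal three-valued logic and Kleene's strong three-valued logic K3 treat undefined differently under the binary connectives.

undefined; true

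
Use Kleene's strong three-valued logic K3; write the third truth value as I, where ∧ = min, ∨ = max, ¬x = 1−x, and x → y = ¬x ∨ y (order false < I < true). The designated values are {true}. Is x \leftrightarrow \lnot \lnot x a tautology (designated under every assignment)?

No

Countermodel: x=I gives I, which is not designated.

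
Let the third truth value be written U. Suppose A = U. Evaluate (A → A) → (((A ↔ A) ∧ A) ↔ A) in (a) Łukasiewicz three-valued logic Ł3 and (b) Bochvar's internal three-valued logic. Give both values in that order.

true; U

In Łukasiewicz three-valued logic Ł3: A → A = U → U = true  [min(1, 1−½+½)]
A ↔ A = U ↔ U = true
(A ↔ A) ∧ A = true ∧ U = U
((A ↔ A) ∧ A) ↔ A = U ↔ U = true
(A → A) → (((A ↔ A) ∧ A) ↔ A) = true → true = true
In Bochvar's internal three-valued logic: A → A = U → U = U  [any arg is the third value ⇒ result is the third value]
A ↔ A = U ↔ U = U
(A ↔ A) ∧ A = U ∧ U = U
((A ↔ A) ∧ A) ↔ A = U ↔ U = U
(A → A) → (((A ↔ A) ∧ A) ↔ A) = U → U = U
They differ because Łukasiewicz three-valued logic Ł3 and Bochvar's internal three-valued logic treat U differently under the binary connectives.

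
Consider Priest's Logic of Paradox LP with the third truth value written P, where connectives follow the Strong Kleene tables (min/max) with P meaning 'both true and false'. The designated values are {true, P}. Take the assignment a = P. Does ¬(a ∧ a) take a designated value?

a ∧ a = P ∧ P = P
¬(a ∧ a) = ¬P = P
P ∈ {true, P}.

Yes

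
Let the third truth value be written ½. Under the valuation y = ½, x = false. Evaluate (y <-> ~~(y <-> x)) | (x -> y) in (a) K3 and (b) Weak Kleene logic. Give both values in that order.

true; ½

In K3: y <-> x = ½ <-> false = ½
~(y <-> x) = ~½ = ½
~~(y <-> x) = ~½ = ½
y <-> ~~(y <-> x) = ½ <-> ½ = ½
x -> y = false -> ½ = true  [~false | ½]
(y <-> ~~(y <-> x)) | (x -> y) = ½ | true = true
In Weak Kleene logic: y <-> x = ½ <-> false = ½
~(y <-> x) = ~½ = ½
~~(y <-> x) = ~½ = ½
y <-> ~~(y <-> x) = ½ <-> ½ = ½
x -> y = false -> ½ = ½  [any arg is the third value ⇒ result is the third value]
(y <-> ~~(y <-> x)) | (x -> y) = ½ | ½ = ½
They differ because K3 and Weak Kleene logic treat ½ differently under the binary connectives.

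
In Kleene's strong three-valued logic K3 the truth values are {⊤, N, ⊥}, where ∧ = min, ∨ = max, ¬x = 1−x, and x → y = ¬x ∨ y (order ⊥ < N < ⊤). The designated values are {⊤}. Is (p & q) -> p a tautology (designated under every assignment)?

Countermodel: p=N, q=⊤ gives N, which is not designated.

No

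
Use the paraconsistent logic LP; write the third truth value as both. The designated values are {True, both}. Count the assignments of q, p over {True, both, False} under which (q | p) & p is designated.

Of the 9 assignments, 6 give a value in {True, both}.

6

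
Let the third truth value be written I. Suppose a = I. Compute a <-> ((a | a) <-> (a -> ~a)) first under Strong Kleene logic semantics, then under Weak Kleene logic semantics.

I; I

In Strong Kleene logic: a | a = I | I = I
~a = ~I = I
a -> ~a = I -> I = I  [~I | I]
(a | a) <-> (a -> ~a) = I <-> I = I
a <-> ((a | a) <-> (a -> ~a)) = I <-> I = I
In Weak Kleene logic: a | a = I | I = I
~a = ~I = I
a -> ~a = I -> I = I  [any arg is the third value ⇒ result is the third value]
(a | a) <-> (a -> ~a) = I <-> I = I
a <-> ((a | a) <-> (a -> ~a)) = I <-> I = I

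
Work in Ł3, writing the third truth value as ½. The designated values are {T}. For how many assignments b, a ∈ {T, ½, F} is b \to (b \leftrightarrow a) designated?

Of the 9 assignments, 7 give a value in {T}.

7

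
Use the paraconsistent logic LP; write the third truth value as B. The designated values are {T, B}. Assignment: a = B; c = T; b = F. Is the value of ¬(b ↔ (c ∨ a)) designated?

Yes

c ∨ a = T ∨ B = T
b ↔ (c ∨ a) = F ↔ T = F
¬(b ↔ (c ∨ a)) = ¬F = T
T ∈ {T, B}.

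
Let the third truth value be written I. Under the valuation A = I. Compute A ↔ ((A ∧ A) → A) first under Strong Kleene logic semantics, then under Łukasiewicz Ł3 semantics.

I; I

In Strong Kleene logic: A ∧ A = I ∧ I = I
(A ∧ A) → A = I → I = I
A ↔ ((A ∧ A) → A) = I ↔ I = I
In Łukasiewicz Ł3: A ∧ A = I ∧ I = I
(A ∧ A) → A = I → I = ⊤  [min(1, 1−½+½)]
A ↔ ((A ∧ A) → A) = I ↔ ⊤ = I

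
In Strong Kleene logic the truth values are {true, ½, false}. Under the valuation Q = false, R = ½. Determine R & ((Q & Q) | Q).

false

Q & Q = false & false = false
(Q & Q) | Q = false | false = false
R & ((Q & Q) | Q) = ½ & false = false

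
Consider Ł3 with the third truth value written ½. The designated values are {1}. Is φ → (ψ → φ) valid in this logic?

Yes

Every assignment of φ, ψ over {1, ½, 0} gives a value in {1}.
In particular, with φ=½, ψ=½: φ → (ψ → φ) = 1.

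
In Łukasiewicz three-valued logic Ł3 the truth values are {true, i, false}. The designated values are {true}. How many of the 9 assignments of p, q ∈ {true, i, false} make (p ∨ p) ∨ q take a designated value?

Of the 9 assignments, 5 give a value in {true}.

5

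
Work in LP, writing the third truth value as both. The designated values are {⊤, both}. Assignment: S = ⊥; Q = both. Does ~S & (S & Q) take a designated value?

~S = ~⊥ = ⊤
S & Q = ⊥ & both = ⊥
~S & (S & Q) = ⊤ & ⊥ = ⊥
⊥ ∉ {⊤, both}.

No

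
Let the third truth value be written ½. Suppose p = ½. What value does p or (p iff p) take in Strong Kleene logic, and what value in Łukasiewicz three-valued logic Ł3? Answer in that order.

½; T

In Strong Kleene logic: p iff p = ½ iff ½ = ½
p or (p iff p) = ½ or ½ = ½
In Łukasiewicz three-valued logic Ł3: p iff p = ½ iff ½ = T  [1 − |½−½|]
p or (p iff p) = ½ or T = T
They differ because Strong Kleene logic and Łukasiewicz three-valued logic Ł3 treat ½ differently under implication.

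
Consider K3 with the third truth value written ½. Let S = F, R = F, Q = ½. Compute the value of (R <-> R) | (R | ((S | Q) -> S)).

T

R <-> R = F <-> F = T
S | Q = F | ½ = ½
(S | Q) -> S = ½ -> F = ½
R | ((S | Q) -> S) = F | ½ = ½
(R <-> R) | (R | ((S | Q) -> S)) = T | ½ = T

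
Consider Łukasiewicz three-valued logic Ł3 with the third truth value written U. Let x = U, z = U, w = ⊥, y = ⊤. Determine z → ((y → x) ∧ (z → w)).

y → x = ⊤ → U = U  [min(1, 1−1+½)]
z → w = U → ⊥ = U
(y → x) ∧ (z → w) = U ∧ U = U
z → ((y → x) ∧ (z → w)) = U → U = ⊤

⊤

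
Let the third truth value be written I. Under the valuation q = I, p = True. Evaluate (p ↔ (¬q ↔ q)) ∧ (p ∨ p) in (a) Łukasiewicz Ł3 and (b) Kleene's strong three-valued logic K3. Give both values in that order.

In Łukasiewicz Ł3: ¬q = ¬I = I
¬q ↔ q = I ↔ I = True  [1 − |½−½|]
p ↔ (¬q ↔ q) = True ↔ True = True
p ∨ p = True ∨ True = True
(p ↔ (¬q ↔ q)) ∧ (p ∨ p) = True ∧ True = True
In Kleene's strong three-valued logic K3: ¬q = ¬I = I
¬q ↔ q = I ↔ I = I
p ↔ (¬q ↔ q) = True ↔ I = I
p ∨ p = True ∨ True = True
(p ↔ (¬q ↔ q)) ∧ (p ∨ p) = I ∧ True = I
They differ because Łukasiewicz Ł3 and Kleene's strong three-valued logic K3 treat I differently under implication.

True; I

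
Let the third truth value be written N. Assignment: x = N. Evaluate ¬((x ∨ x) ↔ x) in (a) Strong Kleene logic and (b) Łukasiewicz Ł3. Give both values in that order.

N; false

In Strong Kleene logic: x ∨ x = N ∨ N = N
(x ∨ x) ↔ x = N ↔ N = N
¬((x ∨ x) ↔ x) = ¬N = N
In Łukasiewicz Ł3: x ∨ x = N ∨ N = N
(x ∨ x) ↔ x = N ↔ N = true  [1 − |½−½|]
¬((x ∨ x) ↔ x) = ¬true = false
They differ because Strong Kleene logic and Łukasiewicz Ł3 treat N differently under implication.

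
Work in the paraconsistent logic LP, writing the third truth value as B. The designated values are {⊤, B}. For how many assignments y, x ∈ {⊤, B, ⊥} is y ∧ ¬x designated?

4

Designated under: (y=⊤, x=B); (y=⊤, x=⊥); (y=B, x=B); (y=B, x=⊥).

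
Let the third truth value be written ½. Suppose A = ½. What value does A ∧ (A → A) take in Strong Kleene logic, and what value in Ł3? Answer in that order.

½; ½

In Strong Kleene logic: A → A = ½ → ½ = ½  [¬½ ∨ ½]
A ∧ (A → A) = ½ ∧ ½ = ½
In Ł3: A → A = ½ → ½ = T  [min(1, 1−½+½)]
A ∧ (A → A) = ½ ∧ T = ½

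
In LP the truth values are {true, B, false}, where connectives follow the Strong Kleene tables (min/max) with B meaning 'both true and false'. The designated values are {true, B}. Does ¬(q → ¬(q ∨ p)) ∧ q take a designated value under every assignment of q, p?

No

Countermodel: q=false, p=true gives false, which is not designated.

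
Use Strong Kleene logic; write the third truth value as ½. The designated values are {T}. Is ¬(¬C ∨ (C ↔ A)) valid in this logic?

No

Countermodel: C=T, A=T gives F, which is not designated.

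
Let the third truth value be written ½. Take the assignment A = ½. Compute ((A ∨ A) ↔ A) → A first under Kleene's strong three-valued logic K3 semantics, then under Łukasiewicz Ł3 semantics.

½; ½

In Kleene's strong three-valued logic K3: A ∨ A = ½ ∨ ½ = ½
(A ∨ A) ↔ A = ½ ↔ ½ = ½
((A ∨ A) ↔ A) → A = ½ → ½ = ½  [¬½ ∨ ½]
In Łukasiewicz Ł3: A ∨ A = ½ ∨ ½ = ½
(A ∨ A) ↔ A = ½ ↔ ½ = true  [1 − |½−½|]
((A ∨ A) ↔ A) → A = true → ½ = ½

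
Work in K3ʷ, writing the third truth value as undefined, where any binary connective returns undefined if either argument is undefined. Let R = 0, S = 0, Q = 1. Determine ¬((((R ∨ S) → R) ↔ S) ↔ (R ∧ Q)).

0

R ∨ S = 0 ∨ 0 = 0
(R ∨ S) → R = 0 → 0 = 1
((R ∨ S) → R) ↔ S = 1 ↔ 0 = 0
R ∧ Q = 0 ∧ 1 = 0
(((R ∨ S) → R) ↔ S) ↔ (R ∧ Q) = 0 ↔ 0 = 1
¬((((R ∨ S) → R) ↔ S) ↔ (R ∧ Q)) = ¬1 = 0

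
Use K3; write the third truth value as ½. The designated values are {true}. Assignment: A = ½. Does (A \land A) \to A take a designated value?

No

A \land A = ½ \land ½ = ½
(A \land A) \to A = ½ \to ½ = ½  [\lnot ½ \lor ½]
½ ∉ {true}.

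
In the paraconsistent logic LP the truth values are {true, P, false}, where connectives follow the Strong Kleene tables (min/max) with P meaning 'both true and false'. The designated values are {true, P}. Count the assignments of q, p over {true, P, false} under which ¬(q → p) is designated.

4

Designated under: (q=true, p=P); (q=true, p=false); (q=P, p=P); (q=P, p=false).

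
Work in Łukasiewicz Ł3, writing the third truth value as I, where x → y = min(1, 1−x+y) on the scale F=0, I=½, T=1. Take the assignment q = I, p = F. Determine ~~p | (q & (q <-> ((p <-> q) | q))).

~p = ~F = T
~~p = ~T = F
p <-> q = F <-> I = I  [1 − |0−½|]
(p <-> q) | q = I | I = I
q <-> ((p <-> q) | q) = I <-> I = T
q & (q <-> ((p <-> q) | q)) = I & T = I
~~p | (q & (q <-> ((p <-> q) | q))) = F | I = I

I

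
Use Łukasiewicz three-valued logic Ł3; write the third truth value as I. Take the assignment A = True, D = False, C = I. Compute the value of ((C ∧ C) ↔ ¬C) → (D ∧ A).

False

C ∧ C = I ∧ I = I
¬C = ¬I = I
(C ∧ C) ↔ ¬C = I ↔ I = True  [1 − |½−½|]
D ∧ A = False ∧ True = False
((C ∧ C) ↔ ¬C) → (D ∧ A) = True → False = False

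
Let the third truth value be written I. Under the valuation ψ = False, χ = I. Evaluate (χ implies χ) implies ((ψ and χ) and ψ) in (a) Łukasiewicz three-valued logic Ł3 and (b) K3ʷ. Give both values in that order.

In Łukasiewicz three-valued logic Ł3: χ implies χ = I implies I = True  [min(1, 1−½+½)]
ψ and χ = False and I = False
(ψ and χ) and ψ = False and False = False
(χ implies χ) implies ((ψ and χ) and ψ) = True implies False = False
In K3ʷ: χ implies χ = I implies I = I  [any arg is the third value ⇒ result is the third value]
ψ and χ = False and I = I
(ψ and χ) and ψ = I and False = I
(χ implies χ) implies ((ψ and χ) and ψ) = I implies I = I
They differ because Łukasiewicz three-valued logic Ł3 and K3ʷ treat I differently under the binary connectives.

False; I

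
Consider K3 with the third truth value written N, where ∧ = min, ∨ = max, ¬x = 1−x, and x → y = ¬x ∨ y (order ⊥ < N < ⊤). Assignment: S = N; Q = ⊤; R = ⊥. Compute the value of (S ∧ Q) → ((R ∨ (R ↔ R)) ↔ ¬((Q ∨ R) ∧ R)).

⊤

S ∧ Q = N ∧ ⊤ = N
R ↔ R = ⊥ ↔ ⊥ = ⊤
R ∨ (R ↔ R) = ⊥ ∨ ⊤ = ⊤
Q ∨ R = ⊤ ∨ ⊥ = ⊤
(Q ∨ R) ∧ R = ⊤ ∧ ⊥ = ⊥
¬((Q ∨ R) ∧ R) = ¬⊥ = ⊤
(R ∨ (R ↔ R)) ↔ ¬((Q ∨ R) ∧ R) = ⊤ ↔ ⊤ = ⊤
(S ∧ Q) → ((R ∨ (R ↔ R)) ↔ ¬((Q ∨ R) ∧ R)) = N → ⊤ = ⊤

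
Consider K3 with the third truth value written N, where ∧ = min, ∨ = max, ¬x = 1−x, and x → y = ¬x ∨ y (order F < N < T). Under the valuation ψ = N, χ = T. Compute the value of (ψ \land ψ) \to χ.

ψ \land ψ = N \land N = N
(ψ \land ψ) \to χ = N \to T = T  [\lnot N \lor T]

T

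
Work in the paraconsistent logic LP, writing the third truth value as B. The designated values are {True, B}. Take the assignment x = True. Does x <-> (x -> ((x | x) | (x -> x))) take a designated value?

Yes

x | x = True | True = True
x -> x = True -> True = True
(x | x) | (x -> x) = True | True = True
x -> ((x | x) | (x -> x)) = True -> True = True
x <-> (x -> ((x | x) | (x -> x))) = True <-> True = True
True ∈ {True, B}.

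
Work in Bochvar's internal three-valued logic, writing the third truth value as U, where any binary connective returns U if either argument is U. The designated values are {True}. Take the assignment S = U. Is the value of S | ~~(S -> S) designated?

S -> S = U -> U = U  [any arg is the third value ⇒ result is the third value]
~(S -> S) = ~U = U
~~(S -> S) = ~U = U
S | ~~(S -> S) = U | U = U
U ∉ {True}.

No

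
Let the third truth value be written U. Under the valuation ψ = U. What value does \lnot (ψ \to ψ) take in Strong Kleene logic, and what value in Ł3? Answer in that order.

U; ⊥

In Strong Kleene logic: ψ \to ψ = U \to U = U
\lnot (ψ \to ψ) = \lnot U = U
In Ł3: ψ \to ψ = U \to U = ⊤
\lnot (ψ \to ψ) = \lnot ⊤ = ⊥
They differ because Strong Kleene logic and Ł3 treat U differently under implication.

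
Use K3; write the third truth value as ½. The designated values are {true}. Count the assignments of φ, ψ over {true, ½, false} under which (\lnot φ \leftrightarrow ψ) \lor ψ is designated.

Designated under: (φ=true, ψ=true); (φ=true, ψ=false); (φ=½, ψ=true); (φ=false, ψ=true).

4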